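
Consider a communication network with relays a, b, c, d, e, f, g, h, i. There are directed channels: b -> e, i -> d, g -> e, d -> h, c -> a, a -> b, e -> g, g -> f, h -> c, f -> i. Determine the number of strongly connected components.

1

{a, b, c, d, e, f, g, h, i} are all mutually reachable — one SCC of size 9.
That gives 1 strongly connected component.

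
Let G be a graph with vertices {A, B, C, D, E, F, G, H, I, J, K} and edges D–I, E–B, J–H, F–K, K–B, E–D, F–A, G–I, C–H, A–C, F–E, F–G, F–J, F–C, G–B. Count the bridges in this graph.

0

The edges on the cycle F-A-C-F are not bridges since each lies on that cycle.
Every edge lies on some cycle, so there are no bridges.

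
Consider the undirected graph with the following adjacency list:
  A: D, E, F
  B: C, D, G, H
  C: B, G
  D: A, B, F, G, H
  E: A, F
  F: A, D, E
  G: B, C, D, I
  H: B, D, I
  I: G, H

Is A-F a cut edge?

No

After removing A-F, the path A-D-F still connects them, so the edge is not a bridge.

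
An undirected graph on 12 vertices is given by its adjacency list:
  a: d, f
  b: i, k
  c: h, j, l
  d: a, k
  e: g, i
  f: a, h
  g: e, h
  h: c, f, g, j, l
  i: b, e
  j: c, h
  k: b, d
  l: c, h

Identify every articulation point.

h

Removing h increases the component count from 1 to 2, so h is a cut vertex.
By contrast removing f leaves 1 component; it is not a cut vertex. No other vertex is a cut vertex either.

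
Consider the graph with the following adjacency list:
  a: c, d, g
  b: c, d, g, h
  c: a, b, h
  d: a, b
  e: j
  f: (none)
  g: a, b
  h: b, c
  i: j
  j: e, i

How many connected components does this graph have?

f is isolated — a component by itself.
Starting from e we can reach e, i, j. That is one component of size 3.
Starting from a we can reach a, b, c, d, g, h. That is one component of size 6.
Total: 3 components.

3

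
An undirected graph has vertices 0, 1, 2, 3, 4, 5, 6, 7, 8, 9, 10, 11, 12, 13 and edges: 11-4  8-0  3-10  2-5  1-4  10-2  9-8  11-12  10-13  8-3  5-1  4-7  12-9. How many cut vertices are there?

3

Removing 4 increases the component count from 2 to 3, so 4 is a cut vertex.
Removing 8 increases the component count from 2 to 3, so 8 is a cut vertex.
Removing 10 increases the component count from 2 to 3, so 10 is a cut vertex.
By contrast removing 0 leaves 2 components; it is not a cut vertex. No other vertex is a cut vertex either.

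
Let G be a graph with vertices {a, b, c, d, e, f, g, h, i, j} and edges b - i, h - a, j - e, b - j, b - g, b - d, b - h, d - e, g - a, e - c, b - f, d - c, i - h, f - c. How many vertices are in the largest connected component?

Starting from a we can reach a, b, c, d, e, f, g, h, i, j. That is one component of size 10.
The largest has 10 vertices.

10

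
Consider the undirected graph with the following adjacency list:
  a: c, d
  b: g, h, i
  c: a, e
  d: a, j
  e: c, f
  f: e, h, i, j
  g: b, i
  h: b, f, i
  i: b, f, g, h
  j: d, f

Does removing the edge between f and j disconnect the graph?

No

After removing f-j, the path f-e-c-a-d-j still connects them, so the edge is not a bridge.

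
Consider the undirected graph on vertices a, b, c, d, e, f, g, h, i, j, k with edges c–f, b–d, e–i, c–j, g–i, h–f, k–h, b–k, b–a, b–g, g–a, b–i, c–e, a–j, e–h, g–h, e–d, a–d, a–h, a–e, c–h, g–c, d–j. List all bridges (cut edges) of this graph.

The edges on the cycle g-a-e-d-j-c-g are not bridges since each lies on that cycle.
Every edge lies on some cycle, so there are no bridges.

none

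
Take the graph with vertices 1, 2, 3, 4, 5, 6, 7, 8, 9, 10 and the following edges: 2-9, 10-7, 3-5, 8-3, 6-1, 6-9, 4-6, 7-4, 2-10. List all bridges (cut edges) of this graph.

The edges on the cycle 2-10-7-4-6-9-2 are not bridges since each lies on that cycle.
But removing 3-5 disconnects 3 from 5; removing 6-1 disconnects 6 from 1; removing 3-8 disconnects 3 from 8 — these are bridges.

1-6, 3-5, 3-8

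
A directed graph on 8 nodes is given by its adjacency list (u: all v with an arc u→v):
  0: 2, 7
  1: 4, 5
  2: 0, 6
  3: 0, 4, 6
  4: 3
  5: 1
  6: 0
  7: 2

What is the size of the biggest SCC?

{0, 2, 6, 7} are all mutually reachable — one SCC of size 4.
{3, 4} are all mutually reachable — one SCC of size 2.
{1, 5} are all mutually reachable — one SCC of size 2.
The largest has 4 vertices.

4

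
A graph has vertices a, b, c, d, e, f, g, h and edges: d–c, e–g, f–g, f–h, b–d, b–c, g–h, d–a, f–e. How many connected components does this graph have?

2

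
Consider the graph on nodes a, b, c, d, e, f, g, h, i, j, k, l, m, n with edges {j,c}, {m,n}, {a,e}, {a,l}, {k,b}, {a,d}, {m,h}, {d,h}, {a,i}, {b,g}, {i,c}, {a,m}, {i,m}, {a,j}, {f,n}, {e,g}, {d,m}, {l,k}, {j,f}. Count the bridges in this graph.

0

The edges on the cycle a-l-k-b-g-e-a are not bridges since each lies on that cycle.
Every edge lies on some cycle, so there are no bridges.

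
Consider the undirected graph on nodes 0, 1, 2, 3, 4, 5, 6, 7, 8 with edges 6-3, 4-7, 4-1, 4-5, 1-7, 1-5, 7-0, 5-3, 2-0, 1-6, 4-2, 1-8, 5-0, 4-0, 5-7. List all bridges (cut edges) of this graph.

1-8

The edges on the cycle 4-2-0-7-5-4 are not bridges since each lies on that cycle.
But removing 8-1 disconnects 8 from 1 — this is a bridge.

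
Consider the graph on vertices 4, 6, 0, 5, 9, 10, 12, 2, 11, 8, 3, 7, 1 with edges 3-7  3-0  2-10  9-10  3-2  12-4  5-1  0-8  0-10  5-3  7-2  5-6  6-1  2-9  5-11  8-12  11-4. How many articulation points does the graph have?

Removing 5 increases the component count from 1 to 2, so 5 is a cut vertex.
By contrast removing 10 leaves 1 component; it is not a cut vertex. No other vertex is a cut vertex either.

1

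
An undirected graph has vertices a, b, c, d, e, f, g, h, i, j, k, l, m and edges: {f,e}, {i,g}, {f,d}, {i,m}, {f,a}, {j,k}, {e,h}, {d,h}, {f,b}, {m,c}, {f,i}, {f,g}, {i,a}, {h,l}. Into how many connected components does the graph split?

Starting from j we can reach j, k. That is one component of size 2.
Starting from a we can reach a, b, c, d, e, f, g, h, i, l, m. That is one component of size 11.
Total: 2 components.

2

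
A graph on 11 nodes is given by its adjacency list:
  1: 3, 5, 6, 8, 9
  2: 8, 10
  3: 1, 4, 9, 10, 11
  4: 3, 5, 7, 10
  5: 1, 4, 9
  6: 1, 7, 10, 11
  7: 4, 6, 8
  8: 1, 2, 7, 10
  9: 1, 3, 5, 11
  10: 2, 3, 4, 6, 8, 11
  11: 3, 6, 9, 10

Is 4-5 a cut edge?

No

After removing 4-5, the path 4-3-1-5 still connects them, so the edge is not a bridge.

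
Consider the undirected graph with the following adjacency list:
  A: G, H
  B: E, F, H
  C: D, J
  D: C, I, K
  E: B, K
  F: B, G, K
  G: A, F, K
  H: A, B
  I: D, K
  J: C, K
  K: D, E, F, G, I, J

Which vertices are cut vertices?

K

Removing K increases the component count from 1 to 2, so K is a cut vertex.
By contrast removing B leaves 1 component; it is not a cut vertex. No other vertex is a cut vertex either.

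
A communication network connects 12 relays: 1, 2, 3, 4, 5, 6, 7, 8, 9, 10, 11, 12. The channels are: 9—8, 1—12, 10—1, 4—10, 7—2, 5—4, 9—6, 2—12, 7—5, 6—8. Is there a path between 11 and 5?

The component containing 11 is {11}, and 5 is not in it.

No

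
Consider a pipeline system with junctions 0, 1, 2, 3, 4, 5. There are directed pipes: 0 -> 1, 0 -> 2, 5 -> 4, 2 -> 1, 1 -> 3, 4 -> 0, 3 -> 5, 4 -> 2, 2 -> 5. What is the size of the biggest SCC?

{0, 1, 2, 3, 4, 5} are all mutually reachable — one SCC of size 6.
The largest has 6 vertices.

6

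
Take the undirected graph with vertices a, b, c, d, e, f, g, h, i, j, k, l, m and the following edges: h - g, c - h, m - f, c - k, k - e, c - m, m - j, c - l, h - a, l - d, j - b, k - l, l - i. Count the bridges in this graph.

10

The edges on the cycle c-k-l-c are not bridges since each lies on that cycle.
But removing k - e disconnects k from e; removing c - h disconnects c from h; removing c - m disconnects c from m; removing h - a disconnects h from a — these are bridges.
In total 10 edges are bridges.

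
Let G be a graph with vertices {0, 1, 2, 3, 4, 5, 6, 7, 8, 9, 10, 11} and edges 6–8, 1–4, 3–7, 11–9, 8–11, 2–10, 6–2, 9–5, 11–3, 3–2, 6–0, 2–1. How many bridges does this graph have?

7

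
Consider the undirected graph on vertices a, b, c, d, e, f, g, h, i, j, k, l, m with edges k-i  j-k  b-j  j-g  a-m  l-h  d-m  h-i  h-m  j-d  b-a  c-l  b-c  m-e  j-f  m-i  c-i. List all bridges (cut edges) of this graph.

The edges on the cycle b-j-d-m-a-b are not bridges since each lies on that cycle.
But removing e-m disconnects e from m; removing f-j disconnects f from j; removing g-j disconnects g from j — these are bridges.

e-m, f-j, g-j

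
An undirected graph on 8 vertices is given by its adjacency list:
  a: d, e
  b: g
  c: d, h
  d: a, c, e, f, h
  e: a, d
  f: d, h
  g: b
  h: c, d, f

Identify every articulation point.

Removing d increases the component count from 2 to 3, so d is a cut vertex.
By contrast removing f leaves 2 components; it is not a cut vertex. No other vertex is a cut vertex either.

d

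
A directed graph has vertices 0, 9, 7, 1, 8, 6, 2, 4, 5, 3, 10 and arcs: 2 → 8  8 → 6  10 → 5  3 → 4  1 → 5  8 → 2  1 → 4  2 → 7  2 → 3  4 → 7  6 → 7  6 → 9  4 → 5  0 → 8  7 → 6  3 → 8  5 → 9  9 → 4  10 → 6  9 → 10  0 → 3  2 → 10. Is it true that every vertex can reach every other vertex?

No

There is no directed path from 5 to 2, so the graph is not strongly connected.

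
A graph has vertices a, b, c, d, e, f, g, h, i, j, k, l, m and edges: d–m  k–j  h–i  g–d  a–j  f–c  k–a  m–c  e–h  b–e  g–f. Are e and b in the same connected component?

From e we can reach b, e, h, i, which includes b.

Yes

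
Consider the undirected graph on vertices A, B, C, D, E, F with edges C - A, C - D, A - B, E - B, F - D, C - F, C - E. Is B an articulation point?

Deleting B leaves 1 component (was 1) (its neighbors A, E remain connected to each other), so B is not a cut vertex.

No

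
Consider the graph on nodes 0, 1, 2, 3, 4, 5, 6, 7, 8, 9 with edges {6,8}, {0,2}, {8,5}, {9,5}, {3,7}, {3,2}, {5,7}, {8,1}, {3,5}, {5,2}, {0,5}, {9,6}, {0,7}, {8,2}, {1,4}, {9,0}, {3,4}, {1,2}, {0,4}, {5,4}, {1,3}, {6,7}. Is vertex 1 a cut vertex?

Deleting 1 leaves 1 component (was 1) (its neighbors 2, 3, 4, 8 remain connected to each other), so 1 is not a cut vertex.

No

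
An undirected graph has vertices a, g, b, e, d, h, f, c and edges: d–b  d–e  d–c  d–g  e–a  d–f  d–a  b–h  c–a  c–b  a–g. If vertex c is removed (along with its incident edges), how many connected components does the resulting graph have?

With c gone, the remaining components are: {a, b, d, e, f, g, h}.
That is 1 component.

1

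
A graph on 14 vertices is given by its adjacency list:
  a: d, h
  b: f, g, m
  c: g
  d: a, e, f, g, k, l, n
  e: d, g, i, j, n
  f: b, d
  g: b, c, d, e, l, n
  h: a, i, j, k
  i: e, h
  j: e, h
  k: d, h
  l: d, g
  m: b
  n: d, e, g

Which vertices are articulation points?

Removing b increases the component count from 1 to 2, so b is a cut vertex.
Removing g increases the component count from 1 to 2, so g is a cut vertex.
By contrast removing n leaves 1 component; it is not a cut vertex. No other vertex is a cut vertex either.

b, g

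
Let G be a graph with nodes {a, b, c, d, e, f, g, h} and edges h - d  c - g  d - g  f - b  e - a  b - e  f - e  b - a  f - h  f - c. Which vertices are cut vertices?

f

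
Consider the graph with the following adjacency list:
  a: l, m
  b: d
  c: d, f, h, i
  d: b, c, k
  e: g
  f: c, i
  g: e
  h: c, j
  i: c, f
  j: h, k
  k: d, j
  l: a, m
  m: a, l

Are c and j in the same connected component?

Yes

From c we can reach b, c, d, f, h, i, j, k, which includes j.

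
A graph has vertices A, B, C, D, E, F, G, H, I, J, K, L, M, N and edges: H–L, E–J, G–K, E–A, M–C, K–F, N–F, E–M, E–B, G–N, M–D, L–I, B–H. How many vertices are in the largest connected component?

10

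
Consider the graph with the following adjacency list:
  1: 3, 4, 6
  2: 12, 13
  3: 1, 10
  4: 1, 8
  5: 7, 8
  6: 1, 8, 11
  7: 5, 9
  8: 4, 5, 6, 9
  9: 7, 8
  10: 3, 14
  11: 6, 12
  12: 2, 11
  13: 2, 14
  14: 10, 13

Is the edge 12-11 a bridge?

No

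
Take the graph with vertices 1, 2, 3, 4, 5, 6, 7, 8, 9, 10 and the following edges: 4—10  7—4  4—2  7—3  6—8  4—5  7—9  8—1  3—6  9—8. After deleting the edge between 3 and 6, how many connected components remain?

1

3 and 6 are still connected via 3-7-9-8-6, so the component count stays at 1.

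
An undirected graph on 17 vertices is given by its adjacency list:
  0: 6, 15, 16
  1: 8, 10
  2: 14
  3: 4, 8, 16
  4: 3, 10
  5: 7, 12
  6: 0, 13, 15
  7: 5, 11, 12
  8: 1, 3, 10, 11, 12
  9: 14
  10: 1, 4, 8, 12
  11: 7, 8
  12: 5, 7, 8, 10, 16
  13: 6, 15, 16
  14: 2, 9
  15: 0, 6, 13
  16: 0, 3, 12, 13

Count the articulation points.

Removing 14 increases the component count from 2 to 3, so 14 is a cut vertex.
Removing 16 increases the component count from 2 to 3, so 16 is a cut vertex.
By contrast removing 11 leaves 2 components; it is not a cut vertex. No other vertex is a cut vertex either.

2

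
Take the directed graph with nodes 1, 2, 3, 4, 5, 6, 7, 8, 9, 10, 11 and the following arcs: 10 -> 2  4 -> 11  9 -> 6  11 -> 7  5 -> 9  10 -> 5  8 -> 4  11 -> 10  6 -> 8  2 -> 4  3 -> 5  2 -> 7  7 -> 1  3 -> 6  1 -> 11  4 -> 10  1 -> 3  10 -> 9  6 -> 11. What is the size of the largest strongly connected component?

11

{1, 2, 3, 4, 5, 6, 7, 8, 9, 10, 11} are all mutually reachable — one SCC of size 11.
The largest has 11 vertices.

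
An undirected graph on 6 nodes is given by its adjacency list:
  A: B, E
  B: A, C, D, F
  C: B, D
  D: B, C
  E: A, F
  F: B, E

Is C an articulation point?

No

Deleting C leaves 1 component (was 1) (its neighbors B, D remain connected to each other), so C is not a cut vertex.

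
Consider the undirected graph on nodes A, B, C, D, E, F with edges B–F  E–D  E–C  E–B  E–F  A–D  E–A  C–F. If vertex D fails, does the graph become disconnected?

No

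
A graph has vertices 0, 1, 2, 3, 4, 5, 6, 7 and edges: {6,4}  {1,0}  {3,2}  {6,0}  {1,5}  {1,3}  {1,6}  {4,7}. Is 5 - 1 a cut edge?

Removing 5 - 1 leaves no path between 5 and 1: the component count goes from 1 to 2. So it is a bridge.

Yes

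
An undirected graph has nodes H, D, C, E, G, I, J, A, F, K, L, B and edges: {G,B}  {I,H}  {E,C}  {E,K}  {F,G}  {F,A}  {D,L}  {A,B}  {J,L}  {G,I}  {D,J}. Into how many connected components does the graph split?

3

Starting from C we can reach C, E, K. That is one component of size 3.
Starting from D we can reach D, J, L. That is one component of size 3.
Starting from A we can reach A, B, F, G, H, I. That is one component of size 6.
Total: 3 components.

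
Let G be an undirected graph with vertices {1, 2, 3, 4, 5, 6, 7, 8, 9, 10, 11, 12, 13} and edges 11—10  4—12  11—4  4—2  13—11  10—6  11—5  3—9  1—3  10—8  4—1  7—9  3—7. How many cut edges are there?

10

The edges on the cycle 3-7-9-3 are not bridges since each lies on that cycle.
But removing 4—1 disconnects 4 from 1; removing 1—3 disconnects 1 from 3; removing 4—11 disconnects 4 from 11; removing 8—10 disconnects 8 from 10 — these are bridges.
In total 10 edges are bridges.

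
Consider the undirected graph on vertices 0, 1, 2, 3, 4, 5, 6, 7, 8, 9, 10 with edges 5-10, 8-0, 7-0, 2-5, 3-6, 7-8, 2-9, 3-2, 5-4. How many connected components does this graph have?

1 is isolated — a component by itself.
Starting from 0 we can reach 0, 7, 8. That is one component of size 3.
Starting from 2 we can reach 2, 3, 4, 5, 6, 9, 10. That is one component of size 7.
Total: 3 components.

3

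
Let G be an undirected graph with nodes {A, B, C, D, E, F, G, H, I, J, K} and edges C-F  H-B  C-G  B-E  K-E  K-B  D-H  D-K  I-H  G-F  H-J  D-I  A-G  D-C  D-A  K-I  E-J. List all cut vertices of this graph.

Removing D increases the component count from 1 to 2, so D is a cut vertex.
By contrast removing G leaves 1 component; it is not a cut vertex. No other vertex is a cut vertex either.

D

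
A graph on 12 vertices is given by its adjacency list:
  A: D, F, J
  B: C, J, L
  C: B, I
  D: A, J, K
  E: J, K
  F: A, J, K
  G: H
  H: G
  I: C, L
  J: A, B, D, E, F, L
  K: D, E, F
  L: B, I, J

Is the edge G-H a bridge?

Yes

Removing G-H leaves no path between G and H: the component count goes from 2 to 3. So it is a bridge.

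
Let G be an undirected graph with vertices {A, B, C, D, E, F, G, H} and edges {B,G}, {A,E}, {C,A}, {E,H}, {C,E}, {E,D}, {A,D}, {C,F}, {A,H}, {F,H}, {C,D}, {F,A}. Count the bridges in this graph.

1

The edges on the cycle C-F-H-E-C are not bridges since each lies on that cycle.
But removing B—G disconnects B from G — this is a bridge.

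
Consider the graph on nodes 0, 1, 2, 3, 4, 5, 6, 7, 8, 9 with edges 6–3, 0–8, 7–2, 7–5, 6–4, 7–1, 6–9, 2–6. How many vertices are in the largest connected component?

Starting from 0 we can reach 0, 8. That is one component of size 2.
Starting from 1 we can reach 1, 2, 3, 4, 5, 6, 7, 9. That is one component of size 8.
The largest has 8 vertices.

8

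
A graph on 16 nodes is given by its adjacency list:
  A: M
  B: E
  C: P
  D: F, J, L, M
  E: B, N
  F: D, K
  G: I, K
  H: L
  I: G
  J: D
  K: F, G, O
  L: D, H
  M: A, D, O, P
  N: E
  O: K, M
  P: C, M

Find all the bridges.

A-M, B-E, C-P, D-J, D-L, E-N, G-I, G-K, H-L, M-P

The edges on the cycle D-M-O-K-F-D are not bridges since each lies on that cycle.
But removing C-P disconnects C from P; removing H-L disconnects H from L; removing M-A disconnects M from A; removing D-L disconnects D from L — these are bridges.
In total 10 edges are bridges.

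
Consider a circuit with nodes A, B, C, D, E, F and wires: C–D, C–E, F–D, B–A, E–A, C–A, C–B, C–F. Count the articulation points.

1

Removing C increases the component count from 1 to 2, so C is a cut vertex.
By contrast removing D leaves 1 component; it is not a cut vertex. No other vertex is a cut vertex either.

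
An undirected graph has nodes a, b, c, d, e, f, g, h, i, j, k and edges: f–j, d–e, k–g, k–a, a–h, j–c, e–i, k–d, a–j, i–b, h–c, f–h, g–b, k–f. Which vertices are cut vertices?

Removing k increases the component count from 1 to 2, so k is a cut vertex.
By contrast removing f leaves 1 component; it is not a cut vertex. No other vertex is a cut vertex either.

k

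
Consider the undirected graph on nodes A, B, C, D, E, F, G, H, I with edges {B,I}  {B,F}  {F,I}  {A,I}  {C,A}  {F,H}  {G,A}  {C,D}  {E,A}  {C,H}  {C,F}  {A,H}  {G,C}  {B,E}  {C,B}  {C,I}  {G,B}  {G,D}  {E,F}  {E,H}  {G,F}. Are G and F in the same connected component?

From G we can reach A, B, C, D, E, F, G, H, I, which includes F.

Yes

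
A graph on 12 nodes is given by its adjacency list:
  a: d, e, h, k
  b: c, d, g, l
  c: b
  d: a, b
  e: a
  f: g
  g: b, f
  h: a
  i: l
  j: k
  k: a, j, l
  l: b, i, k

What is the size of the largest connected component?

Starting from a we can reach a, b, c, d, e, f, g, h, i, j, k, l. That is one component of size 12.
The largest has 12 vertices.

12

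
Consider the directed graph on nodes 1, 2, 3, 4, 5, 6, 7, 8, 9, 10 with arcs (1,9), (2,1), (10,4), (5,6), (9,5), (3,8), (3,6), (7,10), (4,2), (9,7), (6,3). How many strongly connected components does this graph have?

4

{1, 2, 4, 7, 9, 10} are all mutually reachable — one SCC of size 6.
{3, 6} are all mutually reachable — one SCC of size 2.
{8} is an SCC by itself.
{5} is an SCC by itself.
That gives 4 strongly connected components.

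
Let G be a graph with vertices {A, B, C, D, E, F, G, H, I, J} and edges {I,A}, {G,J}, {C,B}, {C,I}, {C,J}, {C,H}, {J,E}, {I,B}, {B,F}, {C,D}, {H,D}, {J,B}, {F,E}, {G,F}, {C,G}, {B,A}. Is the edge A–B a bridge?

No

After removing A–B, the path A-I-B still connects them, so the edge is not a bridge.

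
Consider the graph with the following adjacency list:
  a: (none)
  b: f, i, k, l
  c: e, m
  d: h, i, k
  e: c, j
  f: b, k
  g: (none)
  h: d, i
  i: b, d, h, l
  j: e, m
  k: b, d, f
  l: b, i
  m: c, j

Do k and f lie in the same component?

Yes

From k we can reach b, d, f, h, i, k, l, which includes f.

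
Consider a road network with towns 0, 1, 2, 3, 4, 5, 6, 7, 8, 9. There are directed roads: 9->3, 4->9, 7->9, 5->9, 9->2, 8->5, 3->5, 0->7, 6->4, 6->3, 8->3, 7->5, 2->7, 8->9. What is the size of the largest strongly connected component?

5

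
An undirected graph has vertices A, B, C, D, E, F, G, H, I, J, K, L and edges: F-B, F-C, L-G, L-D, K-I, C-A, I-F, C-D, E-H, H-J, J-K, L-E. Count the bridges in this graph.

3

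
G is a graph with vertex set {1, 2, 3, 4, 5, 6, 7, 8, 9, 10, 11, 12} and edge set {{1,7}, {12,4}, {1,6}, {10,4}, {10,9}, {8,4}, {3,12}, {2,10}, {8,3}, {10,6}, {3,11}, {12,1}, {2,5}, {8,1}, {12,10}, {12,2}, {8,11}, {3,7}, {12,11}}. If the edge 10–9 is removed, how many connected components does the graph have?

Before removal there is 1 component.
10–9 is a bridge — removing it separates 10's side from 9's side.
After removal: 2 components.

2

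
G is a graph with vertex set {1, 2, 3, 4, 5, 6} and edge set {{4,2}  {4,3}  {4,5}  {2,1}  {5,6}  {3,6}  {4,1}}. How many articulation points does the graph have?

1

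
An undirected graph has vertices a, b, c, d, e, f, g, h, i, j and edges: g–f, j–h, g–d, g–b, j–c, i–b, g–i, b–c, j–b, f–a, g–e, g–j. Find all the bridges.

The edges on the cycle g-j-c-b-g are not bridges since each lies on that cycle.
But removing g–f disconnects g from f; removing g–e disconnects g from e; removing f–a disconnects f from a; removing g–d disconnects g from d — these are bridges.
In total 5 edges are bridges.

a-f, d-g, e-g, f-g, h-j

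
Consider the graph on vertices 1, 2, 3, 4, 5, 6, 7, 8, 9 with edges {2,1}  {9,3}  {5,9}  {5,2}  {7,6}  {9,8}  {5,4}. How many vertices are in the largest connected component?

Starting from 6 we can reach 6, 7. That is one component of size 2.
Starting from 1 we can reach 1, 2, 3, 4, 5, 8, 9. That is one component of size 7.
The largest has 7 vertices.

7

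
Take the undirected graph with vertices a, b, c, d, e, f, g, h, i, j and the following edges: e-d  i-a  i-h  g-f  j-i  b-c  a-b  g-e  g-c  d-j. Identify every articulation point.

g, i

Removing g increases the component count from 1 to 2, so g is a cut vertex.
Removing i increases the component count from 1 to 2, so i is a cut vertex.
By contrast removing a leaves 1 component; it is not a cut vertex. No other vertex is a cut vertex either.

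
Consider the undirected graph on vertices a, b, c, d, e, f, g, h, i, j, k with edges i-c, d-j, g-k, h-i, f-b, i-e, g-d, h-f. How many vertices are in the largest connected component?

a is isolated — a component by itself.
Starting from d we can reach d, g, j, k. That is one component of size 4.
Starting from b we can reach b, c, e, f, h, i. That is one component of size 6.
The largest has 6 vertices.

6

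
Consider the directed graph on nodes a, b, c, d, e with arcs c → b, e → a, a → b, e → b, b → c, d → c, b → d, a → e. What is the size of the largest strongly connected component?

{b, c, d} are all mutually reachable — one SCC of size 3.
{a, e} are all mutually reachable — one SCC of size 2.
The largest has 3 vertices.

3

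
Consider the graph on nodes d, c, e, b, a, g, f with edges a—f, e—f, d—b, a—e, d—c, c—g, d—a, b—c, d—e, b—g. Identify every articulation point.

d

Removing d increases the component count from 1 to 2, so d is a cut vertex.
By contrast removing b leaves 1 component; it is not a cut vertex. No other vertex is a cut vertex either.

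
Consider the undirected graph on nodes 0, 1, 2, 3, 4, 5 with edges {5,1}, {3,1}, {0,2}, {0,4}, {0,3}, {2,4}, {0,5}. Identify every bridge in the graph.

none

The edges on the cycle 0-2-4-0 are not bridges since each lies on that cycle.
Every edge lies on some cycle, so there are no bridges.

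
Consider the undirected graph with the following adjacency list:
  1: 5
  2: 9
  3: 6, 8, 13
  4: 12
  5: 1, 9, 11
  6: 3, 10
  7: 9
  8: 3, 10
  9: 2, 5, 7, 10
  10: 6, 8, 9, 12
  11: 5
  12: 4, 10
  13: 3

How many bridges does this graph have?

The edges on the cycle 10-6-3-8-10 are not bridges since each lies on that cycle.
But removing 11-5 disconnects 11 from 5; removing 5-9 disconnects 5 from 9; removing 10-12 disconnects 10 from 12; removing 10-9 disconnects 10 from 9 — these are bridges.
In total 9 edges are bridges.

9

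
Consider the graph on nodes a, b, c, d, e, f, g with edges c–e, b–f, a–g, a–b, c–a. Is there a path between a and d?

The component containing a is {a, b, c, e, f, g}, and d is not in it.

No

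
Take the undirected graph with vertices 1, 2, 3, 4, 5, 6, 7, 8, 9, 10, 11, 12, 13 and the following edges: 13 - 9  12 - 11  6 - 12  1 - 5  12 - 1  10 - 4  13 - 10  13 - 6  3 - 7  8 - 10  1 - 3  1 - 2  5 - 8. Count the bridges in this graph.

6

The edges on the cycle 13-6-12-1-5-8-10-13 are not bridges since each lies on that cycle.
But removing 11 - 12 disconnects 11 from 12; removing 3 - 1 disconnects 3 from 1; removing 3 - 7 disconnects 3 from 7; removing 10 - 4 disconnects 10 from 4 — these are bridges.
In total 6 edges are bridges.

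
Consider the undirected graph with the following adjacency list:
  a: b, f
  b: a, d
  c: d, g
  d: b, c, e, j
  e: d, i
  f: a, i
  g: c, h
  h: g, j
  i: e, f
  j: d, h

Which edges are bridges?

none

The edges on the cycle d-c-g-h-j-d are not bridges since each lies on that cycle.
Every edge lies on some cycle, so there are no bridges.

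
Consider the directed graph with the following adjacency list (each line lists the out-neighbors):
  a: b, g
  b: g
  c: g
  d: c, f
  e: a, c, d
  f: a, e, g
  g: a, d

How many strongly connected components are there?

1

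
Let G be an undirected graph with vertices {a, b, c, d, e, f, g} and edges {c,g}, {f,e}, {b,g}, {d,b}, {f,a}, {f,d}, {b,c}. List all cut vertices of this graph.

b, d, f

Removing b increases the component count from 1 to 2, so b is a cut vertex.
Removing d increases the component count from 1 to 2, so d is a cut vertex.
Removing f increases the component count from 1 to 3, so f is a cut vertex.
By contrast removing c leaves 1 component; it is not a cut vertex. No other vertex is a cut vertex either.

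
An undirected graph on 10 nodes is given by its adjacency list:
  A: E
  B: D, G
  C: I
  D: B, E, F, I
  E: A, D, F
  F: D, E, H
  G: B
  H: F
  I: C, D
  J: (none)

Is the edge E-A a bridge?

Removing E-A leaves no path between E and A: the component count goes from 2 to 3. So it is a bridge.

Yes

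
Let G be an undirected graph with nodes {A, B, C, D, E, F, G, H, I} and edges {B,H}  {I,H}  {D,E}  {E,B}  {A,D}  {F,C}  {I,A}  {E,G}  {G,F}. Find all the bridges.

The edges on the cycle I-A-D-E-B-H-I are not bridges since each lies on that cycle.
But removing G—F disconnects G from F; removing E—G disconnects E from G; removing C—F disconnects C from F — these are bridges.

C-F, E-G, F-G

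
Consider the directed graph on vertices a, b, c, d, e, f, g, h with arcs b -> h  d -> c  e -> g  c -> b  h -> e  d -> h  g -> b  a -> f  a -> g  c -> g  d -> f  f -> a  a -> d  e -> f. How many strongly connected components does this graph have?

{a, b, c, d, e, f, g, h} are all mutually reachable — one SCC of size 8.
That gives 1 strongly connected component.

1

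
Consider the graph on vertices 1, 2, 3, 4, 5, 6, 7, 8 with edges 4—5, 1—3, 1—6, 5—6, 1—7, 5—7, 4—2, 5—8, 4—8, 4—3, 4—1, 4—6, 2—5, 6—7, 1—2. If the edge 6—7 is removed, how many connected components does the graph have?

1

6 and 7 are still connected via 6-1-7, so the component count stays at 1.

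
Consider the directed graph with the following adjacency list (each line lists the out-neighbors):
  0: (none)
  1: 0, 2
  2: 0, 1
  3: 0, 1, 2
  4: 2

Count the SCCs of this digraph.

4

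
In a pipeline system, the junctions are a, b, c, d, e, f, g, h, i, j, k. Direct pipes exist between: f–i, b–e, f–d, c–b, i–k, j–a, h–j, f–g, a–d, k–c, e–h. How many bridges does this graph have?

The edges on the cycle f-i-k-c-b-e-h-j-a-d-f are not bridges since each lies on that cycle.
But removing f–g disconnects f from g — this is a bridge.

1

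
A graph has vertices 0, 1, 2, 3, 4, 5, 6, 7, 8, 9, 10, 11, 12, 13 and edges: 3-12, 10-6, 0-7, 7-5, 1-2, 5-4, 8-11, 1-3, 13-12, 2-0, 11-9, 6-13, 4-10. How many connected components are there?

2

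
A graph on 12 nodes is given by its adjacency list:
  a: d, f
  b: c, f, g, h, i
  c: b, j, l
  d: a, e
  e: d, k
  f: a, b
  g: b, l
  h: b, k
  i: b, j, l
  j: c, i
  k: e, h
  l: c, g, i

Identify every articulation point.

b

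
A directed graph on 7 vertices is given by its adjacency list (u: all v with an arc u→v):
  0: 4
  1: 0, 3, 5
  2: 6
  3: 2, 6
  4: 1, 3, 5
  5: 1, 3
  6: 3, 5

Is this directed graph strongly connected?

From 0 we can reach every vertex (0, 1, 2, 3, 4, 5, 6), and every vertex can reach 0 (0, 1, 2, 3, 4, 5, 6). So the whole graph is one strongly connected component.

Yes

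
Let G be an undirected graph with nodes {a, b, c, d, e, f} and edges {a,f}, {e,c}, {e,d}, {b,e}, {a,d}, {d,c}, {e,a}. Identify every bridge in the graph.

The edges on the cycle e-a-d-c-e are not bridges since each lies on that cycle.
But removing a–f disconnects a from f; removing e–b disconnects e from b — these are bridges.

a-f, b-e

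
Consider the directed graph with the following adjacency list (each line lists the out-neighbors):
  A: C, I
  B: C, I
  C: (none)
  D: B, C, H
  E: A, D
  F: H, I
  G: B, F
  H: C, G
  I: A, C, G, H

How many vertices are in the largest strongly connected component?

6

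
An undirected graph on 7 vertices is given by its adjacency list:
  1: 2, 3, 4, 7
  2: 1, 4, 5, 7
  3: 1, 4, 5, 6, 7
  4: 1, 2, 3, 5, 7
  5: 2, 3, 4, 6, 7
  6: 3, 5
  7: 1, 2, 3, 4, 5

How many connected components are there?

Starting from 1 we can reach 1, 2, 3, 4, 5, 6, 7. That is one component of size 7.
Total: 1 component.

1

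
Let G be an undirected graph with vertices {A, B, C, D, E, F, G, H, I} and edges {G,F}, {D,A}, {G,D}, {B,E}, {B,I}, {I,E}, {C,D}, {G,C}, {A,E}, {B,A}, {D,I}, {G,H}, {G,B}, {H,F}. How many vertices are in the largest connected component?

9

Starting from A we can reach A, B, C, D, E, F, G, H, I. That is one component of size 9.
The largest has 9 vertices.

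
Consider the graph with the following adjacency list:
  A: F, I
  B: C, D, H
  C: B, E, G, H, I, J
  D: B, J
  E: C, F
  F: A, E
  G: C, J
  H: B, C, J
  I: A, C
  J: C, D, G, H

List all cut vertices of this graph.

Removing C increases the component count from 1 to 2, so C is a cut vertex.
By contrast removing A leaves 1 component; it is not a cut vertex. No other vertex is a cut vertex either.

C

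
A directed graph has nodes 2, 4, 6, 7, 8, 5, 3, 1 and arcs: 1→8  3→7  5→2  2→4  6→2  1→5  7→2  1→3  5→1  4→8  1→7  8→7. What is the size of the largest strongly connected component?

{2, 4, 7, 8} are all mutually reachable — one SCC of size 4.
{1, 5} are all mutually reachable — one SCC of size 2.
{3} is an SCC by itself.
{6} is an SCC by itself.
The largest has 4 vertices.

4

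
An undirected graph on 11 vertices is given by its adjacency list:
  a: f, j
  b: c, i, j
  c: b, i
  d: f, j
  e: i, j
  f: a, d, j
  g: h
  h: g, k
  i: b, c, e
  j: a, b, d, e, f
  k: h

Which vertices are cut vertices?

h, j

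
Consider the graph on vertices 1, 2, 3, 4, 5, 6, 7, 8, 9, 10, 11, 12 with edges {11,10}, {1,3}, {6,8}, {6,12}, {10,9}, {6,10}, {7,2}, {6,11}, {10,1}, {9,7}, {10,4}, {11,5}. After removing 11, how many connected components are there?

2

With 11 gone, the remaining components are: {5}; {1, 2, 3, 4, 6, 7, 8, 9, 10, 12}.
That is 2 components.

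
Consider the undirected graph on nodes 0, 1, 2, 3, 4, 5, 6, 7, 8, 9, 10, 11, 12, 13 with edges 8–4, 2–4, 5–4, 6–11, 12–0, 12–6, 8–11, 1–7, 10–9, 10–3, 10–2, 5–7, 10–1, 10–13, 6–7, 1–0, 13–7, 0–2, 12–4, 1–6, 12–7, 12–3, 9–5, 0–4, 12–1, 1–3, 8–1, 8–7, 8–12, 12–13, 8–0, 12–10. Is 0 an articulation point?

Deleting 0 leaves 1 component (was 1) (its neighbors 1, 2, 4, 8, 12 remain connected to each other), so 0 is not a cut vertex.

No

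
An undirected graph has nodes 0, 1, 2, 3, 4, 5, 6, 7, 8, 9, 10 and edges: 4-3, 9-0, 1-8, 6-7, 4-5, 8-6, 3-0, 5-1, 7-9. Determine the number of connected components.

2 is isolated — a component by itself.
10 is isolated — a component by itself.
Starting from 0 we can reach 0, 1, 3, 4, 5, 6, 7, 8, 9. That is one component of size 9.
Total: 3 components.

3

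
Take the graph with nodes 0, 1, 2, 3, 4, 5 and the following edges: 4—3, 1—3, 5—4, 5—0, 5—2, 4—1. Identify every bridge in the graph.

0-5, 2-5, 4-5

The edges on the cycle 4-1-3-4 are not bridges since each lies on that cycle.
But removing 0—5 disconnects 0 from 5; removing 5—2 disconnects 5 from 2; removing 5—4 disconnects 5 from 4 — these are bridges.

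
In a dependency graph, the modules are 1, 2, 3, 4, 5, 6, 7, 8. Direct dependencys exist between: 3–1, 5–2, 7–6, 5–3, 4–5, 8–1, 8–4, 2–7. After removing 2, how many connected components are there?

2

With 2 gone, the remaining components are: {6, 7}; {1, 3, 4, 5, 8}.
That is 2 components.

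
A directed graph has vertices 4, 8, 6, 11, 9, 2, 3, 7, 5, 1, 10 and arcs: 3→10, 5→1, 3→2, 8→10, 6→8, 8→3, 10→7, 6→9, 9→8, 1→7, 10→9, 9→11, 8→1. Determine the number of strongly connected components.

{3, 8, 9, 10} are all mutually reachable — one SCC of size 4.
{4} is an SCC by itself.
{7} is an SCC by itself.
{1} is an SCC by itself.
{11} is an SCC by itself.
(and 3 more singleton SCCs)
That gives 8 strongly connected components.

8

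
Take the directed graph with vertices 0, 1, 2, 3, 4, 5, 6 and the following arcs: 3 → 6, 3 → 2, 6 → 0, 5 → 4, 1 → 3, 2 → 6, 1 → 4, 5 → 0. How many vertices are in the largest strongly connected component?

1

{6} is an SCC by itself.
{2} is an SCC by itself.
{1} is an SCC by itself.
{4} is an SCC by itself.
{3} is an SCC by itself.
(and 2 more singleton SCCs)
The largest has 1 vertex.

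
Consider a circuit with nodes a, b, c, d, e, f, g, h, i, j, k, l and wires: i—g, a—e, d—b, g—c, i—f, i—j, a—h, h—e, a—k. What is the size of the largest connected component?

l is isolated — a component by itself.
Starting from b we can reach b, d. That is one component of size 2.
Starting from a we can reach a, e, h, k. That is one component of size 4.
Starting from c we can reach c, f, g, i, j. That is one component of size 5.
The largest has 5 vertices.

5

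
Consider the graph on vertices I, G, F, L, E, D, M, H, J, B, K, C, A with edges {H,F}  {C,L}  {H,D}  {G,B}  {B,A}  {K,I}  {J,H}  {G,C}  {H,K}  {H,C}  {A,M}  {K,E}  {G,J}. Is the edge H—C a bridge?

No

After removing H—C, the path H-J-G-C still connects them, so the edge is not a bridge.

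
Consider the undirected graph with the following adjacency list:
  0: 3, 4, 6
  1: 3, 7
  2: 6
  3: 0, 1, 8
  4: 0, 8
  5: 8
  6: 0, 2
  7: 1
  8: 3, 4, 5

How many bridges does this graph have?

5

The edges on the cycle 4-0-3-8-4 are not bridges since each lies on that cycle.
But removing 1-7 disconnects 1 from 7; removing 6-2 disconnects 6 from 2; removing 5-8 disconnects 5 from 8; removing 3-1 disconnects 3 from 1 — these are bridges.
In total 5 edges are bridges.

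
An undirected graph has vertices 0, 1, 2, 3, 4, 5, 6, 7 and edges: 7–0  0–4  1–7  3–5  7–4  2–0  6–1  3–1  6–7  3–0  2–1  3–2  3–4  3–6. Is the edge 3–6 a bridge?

No

After removing 3–6, the path 3-1-6 still connects them, so the edge is not a bridge.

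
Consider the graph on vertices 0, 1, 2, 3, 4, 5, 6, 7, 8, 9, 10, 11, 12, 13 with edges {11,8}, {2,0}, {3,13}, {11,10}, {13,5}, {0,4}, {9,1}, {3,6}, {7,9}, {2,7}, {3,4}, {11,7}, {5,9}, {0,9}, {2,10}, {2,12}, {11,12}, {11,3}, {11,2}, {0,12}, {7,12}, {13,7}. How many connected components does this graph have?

Starting from 0 we can reach 0, 1, 2, 3, 4, 5, 6, 7, 8, 9, 10, 11, 12, 13. That is one component of size 14.
Total: 1 component.

1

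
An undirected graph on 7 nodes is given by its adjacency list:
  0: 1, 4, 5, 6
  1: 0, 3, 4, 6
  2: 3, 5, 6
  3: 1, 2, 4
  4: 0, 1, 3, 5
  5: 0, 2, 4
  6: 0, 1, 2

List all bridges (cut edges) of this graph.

none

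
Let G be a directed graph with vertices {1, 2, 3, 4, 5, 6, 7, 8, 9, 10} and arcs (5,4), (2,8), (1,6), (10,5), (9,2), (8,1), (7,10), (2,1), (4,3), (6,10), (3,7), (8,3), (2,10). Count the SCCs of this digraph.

{3, 4, 5, 7, 10} are all mutually reachable — one SCC of size 5.
{6} is an SCC by itself.
{8} is an SCC by itself.
{9} is an SCC by itself.
{1} is an SCC by itself.
(and 1 more singleton SCC)
That gives 6 strongly connected components.

6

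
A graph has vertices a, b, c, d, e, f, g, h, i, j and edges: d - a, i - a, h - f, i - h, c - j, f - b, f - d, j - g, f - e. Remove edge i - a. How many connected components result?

2

i and a are still connected via i-h-f-d-a, so the component count stays at 2.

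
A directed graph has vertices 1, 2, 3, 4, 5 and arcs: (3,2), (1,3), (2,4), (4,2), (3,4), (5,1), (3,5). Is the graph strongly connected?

There is no directed path from 2 to 1, so the graph is not strongly connected.

No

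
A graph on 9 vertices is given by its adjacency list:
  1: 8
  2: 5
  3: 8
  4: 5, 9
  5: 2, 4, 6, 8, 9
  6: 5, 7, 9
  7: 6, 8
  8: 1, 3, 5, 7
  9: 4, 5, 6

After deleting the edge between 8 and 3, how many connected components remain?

Before removal there is 1 component.
8-3 is a bridge — removing it separates 8's side from 3's side.
After removal: 2 components.

2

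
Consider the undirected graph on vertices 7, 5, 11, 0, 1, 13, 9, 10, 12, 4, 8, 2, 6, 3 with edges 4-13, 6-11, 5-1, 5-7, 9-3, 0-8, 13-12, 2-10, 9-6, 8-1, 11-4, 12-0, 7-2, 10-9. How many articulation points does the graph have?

Removing 9 increases the component count from 1 to 2, so 9 is a cut vertex.
By contrast removing 2 leaves 1 component; it is not a cut vertex. No other vertex is a cut vertex either.

1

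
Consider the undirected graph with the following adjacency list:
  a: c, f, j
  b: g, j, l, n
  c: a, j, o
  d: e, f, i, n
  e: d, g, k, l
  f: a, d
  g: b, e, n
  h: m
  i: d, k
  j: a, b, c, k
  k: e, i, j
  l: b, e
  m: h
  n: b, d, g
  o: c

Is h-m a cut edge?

Yes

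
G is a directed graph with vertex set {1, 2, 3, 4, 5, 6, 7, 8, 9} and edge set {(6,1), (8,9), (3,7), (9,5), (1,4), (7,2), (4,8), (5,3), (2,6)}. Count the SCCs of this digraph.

1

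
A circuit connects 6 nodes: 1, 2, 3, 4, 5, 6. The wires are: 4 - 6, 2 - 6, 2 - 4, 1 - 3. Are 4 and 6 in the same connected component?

Yes

From 4 we can reach 2, 4, 6, which includes 6.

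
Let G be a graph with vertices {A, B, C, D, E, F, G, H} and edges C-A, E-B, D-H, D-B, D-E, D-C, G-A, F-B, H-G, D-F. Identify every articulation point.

D

Removing D increases the component count from 1 to 2, so D is a cut vertex.
By contrast removing H leaves 1 component; it is not a cut vertex. No other vertex is a cut vertex either.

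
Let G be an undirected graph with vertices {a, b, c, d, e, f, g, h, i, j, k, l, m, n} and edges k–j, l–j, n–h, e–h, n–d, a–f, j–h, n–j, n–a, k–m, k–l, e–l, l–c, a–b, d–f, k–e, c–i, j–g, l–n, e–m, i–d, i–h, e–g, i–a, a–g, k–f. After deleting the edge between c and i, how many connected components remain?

1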